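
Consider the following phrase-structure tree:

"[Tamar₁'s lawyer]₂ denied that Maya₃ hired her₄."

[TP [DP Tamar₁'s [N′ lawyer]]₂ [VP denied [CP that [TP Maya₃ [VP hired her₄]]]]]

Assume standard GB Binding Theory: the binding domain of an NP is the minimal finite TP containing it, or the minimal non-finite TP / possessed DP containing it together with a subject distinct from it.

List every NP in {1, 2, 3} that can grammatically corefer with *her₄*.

{1, 2}

*her* is a pronoun, so Principle B applies: it must be free in its binding domain.
Binding domain of *her₄*: the embedded TP, whose subject is Maya₃.
*Tamar₁* and the pronoun do not c-command one another → neither Principle B nor Principle C is at stake; coindexation permitted.
*[Tamar₁'s lawyer]₂* c-commands the pronoun but from outside its binding domain, and is not c-commanded by it → coindexation permitted.
*Maya₃* c-commands the pronoun within its binding domain → coindexation would violate Principle B.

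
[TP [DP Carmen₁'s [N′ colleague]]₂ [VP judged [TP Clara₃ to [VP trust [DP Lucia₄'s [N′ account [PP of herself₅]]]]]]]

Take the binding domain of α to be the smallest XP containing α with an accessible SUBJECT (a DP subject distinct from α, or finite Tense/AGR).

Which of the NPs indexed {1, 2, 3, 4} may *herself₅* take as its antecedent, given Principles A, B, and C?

{4}

*herself* is an anaphor, so Principle A applies: it must be bound in its binding domain.
Binding domain of *herself₅*: the possessed DP, whose subject is Lucia₄.
*Carmen₁* does not c-command the anaphor → cannot bind it.
*[Carmen₁'s colleague]₂* c-commands the anaphor but is outside its binding domain → cannot satisfy Principle A.
*Clara₃* c-commands the anaphor but is outside its binding domain → cannot satisfy Principle A.
*Lucia₄* c-commands the anaphor within its binding domain → licit binder.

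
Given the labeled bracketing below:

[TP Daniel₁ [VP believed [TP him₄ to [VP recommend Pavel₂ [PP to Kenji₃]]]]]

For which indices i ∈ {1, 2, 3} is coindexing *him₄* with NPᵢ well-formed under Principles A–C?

*him* is a pronoun, so Principle B applies: it must be free in its binding domain.
Binding domain of *him₄*: the matrix TP, whose subject is Daniel₁.
*Daniel₁* c-commands the pronoun within its binding domain → coindexation would violate Principle B.
*Pavel₂*: the pronoun c-commands this R-expression → coindexation would violate Principle C on *Pavel₂*.
*Kenji₃*: the pronoun c-commands this R-expression → coindexation would violate Principle C on *Kenji₃*.

none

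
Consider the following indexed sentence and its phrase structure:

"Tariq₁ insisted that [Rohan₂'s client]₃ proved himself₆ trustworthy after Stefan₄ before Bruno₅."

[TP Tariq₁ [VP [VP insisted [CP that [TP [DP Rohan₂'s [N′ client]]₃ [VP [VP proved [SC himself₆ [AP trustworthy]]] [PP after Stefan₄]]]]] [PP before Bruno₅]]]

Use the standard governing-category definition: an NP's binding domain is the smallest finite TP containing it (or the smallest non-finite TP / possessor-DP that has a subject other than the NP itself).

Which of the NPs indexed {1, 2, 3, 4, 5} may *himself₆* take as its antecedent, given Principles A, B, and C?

*himself* is an anaphor, so Principle A applies: it must be bound in its binding domain.
Binding domain of *himself₆*: the embedded TP, whose subject is [Rohan₂'s client]₃.
*Tariq₁* c-commands the anaphor but is outside its binding domain → cannot satisfy Principle A.
*Rohan₂* does not c-command the anaphor → cannot bind it.
*[Rohan₂'s client]₃* c-commands the anaphor within its binding domain → licit binder.
*Stefan₄* does not c-command the anaphor → cannot bind it.
*Bruno₅* does not c-command the anaphor → cannot bind it.

{3}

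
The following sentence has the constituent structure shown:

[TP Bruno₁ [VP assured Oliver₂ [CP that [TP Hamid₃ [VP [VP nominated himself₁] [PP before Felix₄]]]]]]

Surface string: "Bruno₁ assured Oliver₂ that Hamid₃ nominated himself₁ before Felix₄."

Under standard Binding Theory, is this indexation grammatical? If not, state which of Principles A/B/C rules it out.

The two coindexed NPs are *Bruno₁* and *himself₁*.
*himself₁* is an anaphor. Principle A requires it to be bound within its binding domain — the embedded TP, whose subject is Hamid₃.
Within that domain it is c-commanded by *Hamid₃*, which does not share its index.
*Bruno₁* does c-command the anaphor, but from outside its binding domain.
The anaphor is unbound in its domain → Principle A violation.

Principle A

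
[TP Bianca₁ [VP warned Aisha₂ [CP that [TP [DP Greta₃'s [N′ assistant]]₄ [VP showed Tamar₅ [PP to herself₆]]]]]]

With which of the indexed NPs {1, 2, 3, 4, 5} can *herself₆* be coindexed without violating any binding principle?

{4, 5}

*herself* is an anaphor, so Principle A applies: it must be bound in its binding domain.
Binding domain of *herself₆*: the embedded TP, whose subject is [Greta₃'s assistant]₄.
*Bianca₁* c-commands the anaphor but is outside its binding domain → cannot satisfy Principle A.
*Aisha₂* c-commands the anaphor but is outside its binding domain → cannot satisfy Principle A.
*Greta₃* does not c-command the anaphor → cannot bind it.
*[Greta₃'s assistant]₄* c-commands the anaphor within its binding domain → licit binder.
*Tamar₅* c-commands the anaphor within its binding domain → licit binder.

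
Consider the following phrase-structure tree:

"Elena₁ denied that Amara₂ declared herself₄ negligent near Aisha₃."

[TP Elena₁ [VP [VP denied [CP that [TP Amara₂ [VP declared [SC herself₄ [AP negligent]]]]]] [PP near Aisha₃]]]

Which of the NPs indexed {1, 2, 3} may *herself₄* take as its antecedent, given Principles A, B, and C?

*herself* is an anaphor, so Principle A applies: it must be bound in its binding domain.
Binding domain of *herself₄*: the embedded TP, whose subject is Amara₂.
*Elena₁* c-commands the anaphor but is outside its binding domain → cannot satisfy Principle A.
*Amara₂* c-commands the anaphor within its binding domain → licit binder.
*Aisha₃* does not c-command the anaphor → cannot bind it.

{2}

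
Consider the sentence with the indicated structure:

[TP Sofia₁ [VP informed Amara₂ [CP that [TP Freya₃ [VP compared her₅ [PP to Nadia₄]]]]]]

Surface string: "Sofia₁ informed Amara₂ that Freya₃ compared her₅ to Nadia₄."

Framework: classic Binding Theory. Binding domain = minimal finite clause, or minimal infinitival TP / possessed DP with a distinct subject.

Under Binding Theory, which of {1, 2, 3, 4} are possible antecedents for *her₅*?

{1, 2}

*her* is a pronoun, so Principle B applies: it must be free in its binding domain.
Binding domain of *her₅*: the embedded TP, whose subject is Freya₃.
*Sofia₁* c-commands the pronoun but from outside its binding domain, and is not c-commanded by it → coindexation permitted.
*Amara₂* c-commands the pronoun but from outside its binding domain, and is not c-commanded by it → coindexation permitted.
*Freya₃* c-commands the pronoun within its binding domain → coindexation would violate Principle B.
*Nadia₄*: the pronoun c-commands this R-expression → coindexation would violate Principle C on *Nadia₄*.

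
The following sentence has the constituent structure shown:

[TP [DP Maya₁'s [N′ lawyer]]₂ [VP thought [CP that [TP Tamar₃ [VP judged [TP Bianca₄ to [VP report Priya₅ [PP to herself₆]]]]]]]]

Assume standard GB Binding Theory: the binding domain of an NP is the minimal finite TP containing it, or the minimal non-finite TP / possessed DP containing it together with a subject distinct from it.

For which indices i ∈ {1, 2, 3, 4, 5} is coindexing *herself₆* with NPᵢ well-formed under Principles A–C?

*herself* is an anaphor, so Principle A applies: it must be bound in its binding domain.
Binding domain of *herself₆*: the embedded TP, whose subject is Bianca₄.
*Maya₁* does not c-command the anaphor → cannot bind it.
*[Maya₁'s lawyer]₂* c-commands the anaphor but is outside its binding domain → cannot satisfy Principle A.
*Tamar₃* c-commands the anaphor but is outside its binding domain → cannot satisfy Principle A.
*Bianca₄* c-commands the anaphor within its binding domain → licit binder.
*Priya₅* c-commands the anaphor within its binding domain → licit binder.

{4, 5}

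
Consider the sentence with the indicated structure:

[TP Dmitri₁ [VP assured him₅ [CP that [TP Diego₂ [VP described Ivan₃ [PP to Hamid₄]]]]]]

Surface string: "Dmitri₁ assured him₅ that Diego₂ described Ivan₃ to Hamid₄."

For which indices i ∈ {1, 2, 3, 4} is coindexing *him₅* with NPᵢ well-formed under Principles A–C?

*him* is a pronoun, so Principle B applies: it must be free in its binding domain.
Binding domain of *him₅*: the matrix TP, whose subject is Dmitri₁.
*Dmitri₁* c-commands the pronoun within its binding domain → coindexation would violate Principle B.
*Diego₂*: the pronoun c-commands this R-expression → coindexation would violate Principle C on *Diego₂*.
*Ivan₃*: the pronoun c-commands this R-expression → coindexation would violate Principle C on *Ivan₃*.
*Hamid₄*: the pronoun c-commands this R-expression → coindexation would violate Principle C on *Hamid₄*.

none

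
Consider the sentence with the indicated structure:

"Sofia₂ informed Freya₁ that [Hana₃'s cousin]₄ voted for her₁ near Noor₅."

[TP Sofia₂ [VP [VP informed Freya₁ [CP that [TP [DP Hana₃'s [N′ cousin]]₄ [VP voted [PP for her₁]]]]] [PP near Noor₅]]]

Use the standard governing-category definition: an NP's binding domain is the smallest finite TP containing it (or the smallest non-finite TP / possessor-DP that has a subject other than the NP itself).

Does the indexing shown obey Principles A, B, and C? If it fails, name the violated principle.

The two coindexed NPs are *Freya₁* and *her₁*.
*her₁* is a pronoun; its binding domain is the embedded TP, whose subject is [Hana₃'s cousin]₄. Within that domain it is c-commanded only by *[Hana₃'s cousin]₄*, which carries a different index — the pronoun is free locally, so Principle B holds.
*Freya₁* is an R-expression; *her₁* does not c-command it, and no other NP shares its index, so Principle C is satisfied.
All principles are respected.

grammatical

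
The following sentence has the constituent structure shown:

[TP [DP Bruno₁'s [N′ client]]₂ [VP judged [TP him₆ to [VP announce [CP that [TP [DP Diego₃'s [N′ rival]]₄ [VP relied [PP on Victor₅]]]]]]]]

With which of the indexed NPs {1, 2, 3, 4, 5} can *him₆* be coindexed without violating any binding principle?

*him* is a pronoun, so Principle B applies: it must be free in its binding domain.
Binding domain of *him₆*: the matrix TP, whose subject is [Bruno₁'s client]₂.
*Bruno₁* and the pronoun do not c-command one another → neither Principle B nor Principle C is at stake; coindexation permitted.
*[Bruno₁'s client]₂* c-commands the pronoun within its binding domain → coindexation would violate Principle B.
*Diego₃*: the pronoun c-commands this R-expression → coindexation would violate Principle C on *Diego₃*.
*[Diego₃'s rival]₄*: the pronoun c-commands this R-expression → coindexation would violate Principle C on *[Diego₃'s rival]₄*.
*Victor₅*: the pronoun c-commands this R-expression → coindexation would violate Principle C on *Victor₅*.

{1}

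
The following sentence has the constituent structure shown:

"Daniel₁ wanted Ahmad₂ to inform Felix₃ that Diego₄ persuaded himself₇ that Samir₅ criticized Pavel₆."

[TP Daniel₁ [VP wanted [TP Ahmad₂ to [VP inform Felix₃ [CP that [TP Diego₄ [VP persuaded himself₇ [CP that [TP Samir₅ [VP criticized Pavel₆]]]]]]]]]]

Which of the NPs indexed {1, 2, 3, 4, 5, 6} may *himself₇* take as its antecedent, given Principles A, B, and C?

{4}

*himself* is an anaphor, so Principle A applies: it must be bound in its binding domain.
Binding domain of *himself₇*: the embedded TP, whose subject is Diego₄.
*Daniel₁* c-commands the anaphor but is outside its binding domain → cannot satisfy Principle A.
*Ahmad₂* c-commands the anaphor but is outside its binding domain → cannot satisfy Principle A.
*Felix₃* c-commands the anaphor but is outside its binding domain → cannot satisfy Principle A.
*Diego₄* c-commands the anaphor within its binding domain → licit binder.
*Samir₅* does not c-command the anaphor → cannot bind it.
*Pavel₆* does not c-command the anaphor → cannot bind it.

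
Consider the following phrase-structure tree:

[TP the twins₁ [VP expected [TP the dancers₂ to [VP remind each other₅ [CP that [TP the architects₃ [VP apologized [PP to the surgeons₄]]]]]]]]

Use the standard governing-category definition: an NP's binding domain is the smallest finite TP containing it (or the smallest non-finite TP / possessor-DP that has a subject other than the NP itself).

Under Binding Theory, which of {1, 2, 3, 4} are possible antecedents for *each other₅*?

{2}

*each other* is an anaphor, so Principle A applies: it must be bound in its binding domain.
Binding domain of *each other₅*: the embedded TP, whose subject is the dancers₂.
*the twins₁* c-commands the anaphor but is outside its binding domain → cannot satisfy Principle A.
*the dancers₂* c-commands the anaphor within its binding domain → licit binder.
*the architects₃* does not c-command the anaphor → cannot bind it.
*the surgeons₄* does not c-command the anaphor → cannot bind it.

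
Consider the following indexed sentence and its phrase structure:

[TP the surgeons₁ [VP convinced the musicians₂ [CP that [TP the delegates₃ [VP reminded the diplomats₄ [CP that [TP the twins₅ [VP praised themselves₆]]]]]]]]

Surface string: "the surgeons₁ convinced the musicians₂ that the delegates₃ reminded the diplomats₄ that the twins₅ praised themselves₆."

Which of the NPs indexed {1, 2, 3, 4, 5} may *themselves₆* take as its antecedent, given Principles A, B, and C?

{5}

*themselves* is an anaphor, so Principle A applies: it must be bound in its binding domain.
Binding domain of *themselves₆*: the embedded TP, whose subject is the twins₅.
*the surgeons₁* c-commands the anaphor but is outside its binding domain → cannot satisfy Principle A.
*the musicians₂* c-commands the anaphor but is outside its binding domain → cannot satisfy Principle A.
*the delegates₃* c-commands the anaphor but is outside its binding domain → cannot satisfy Principle A.
*the diplomats₄* c-commands the anaphor but is outside its binding domain → cannot satisfy Principle A.
*the twins₅* c-commands the anaphor within its binding domain → licit binder.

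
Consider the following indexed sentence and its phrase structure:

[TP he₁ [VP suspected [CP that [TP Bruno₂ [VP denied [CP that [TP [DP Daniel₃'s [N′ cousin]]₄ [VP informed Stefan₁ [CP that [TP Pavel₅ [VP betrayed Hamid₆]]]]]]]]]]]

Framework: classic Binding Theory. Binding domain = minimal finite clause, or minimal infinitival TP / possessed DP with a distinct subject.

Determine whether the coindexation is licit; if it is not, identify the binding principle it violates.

Principle C

The two coindexed NPs are *he₁* and *Stefan₁*.
*Stefan₁* is an R-expression. Principle C requires it to be free everywhere.
*he₁* c-commands it and carries the same index.
The R-expression is bound → Principle C violation.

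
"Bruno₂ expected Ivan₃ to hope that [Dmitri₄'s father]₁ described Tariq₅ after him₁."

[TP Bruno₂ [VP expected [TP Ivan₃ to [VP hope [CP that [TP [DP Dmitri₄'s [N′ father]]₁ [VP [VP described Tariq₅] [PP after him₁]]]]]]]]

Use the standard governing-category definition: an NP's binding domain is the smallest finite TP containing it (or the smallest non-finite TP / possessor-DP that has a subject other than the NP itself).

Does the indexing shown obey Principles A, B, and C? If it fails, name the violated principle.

Principle B

The two coindexed NPs are *[Dmitri₄'s father]₁* and *him₁*.
*him₁* is a pronoun. Its binding domain is the embedded TP, whose subject is [Dmitri₄'s father]₁.
*[Dmitri₄'s father]₁* c-commands it within that domain and carries the same index.
The pronoun is locally bound → Principle B violation.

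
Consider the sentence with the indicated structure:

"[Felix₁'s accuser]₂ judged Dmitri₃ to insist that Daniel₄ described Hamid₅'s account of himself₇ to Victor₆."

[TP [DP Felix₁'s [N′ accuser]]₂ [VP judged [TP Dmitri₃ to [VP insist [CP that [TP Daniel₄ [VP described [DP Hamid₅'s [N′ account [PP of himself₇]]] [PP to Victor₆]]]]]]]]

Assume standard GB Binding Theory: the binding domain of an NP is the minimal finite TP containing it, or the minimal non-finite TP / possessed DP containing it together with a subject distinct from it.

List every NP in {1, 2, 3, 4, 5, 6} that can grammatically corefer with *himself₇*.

{5}

*himself* is an anaphor, so Principle A applies: it must be bound in its binding domain.
Binding domain of *himself₇*: the possessed DP, whose subject is Hamid₅.
*Felix₁* does not c-command the anaphor → cannot bind it.
*[Felix₁'s accuser]₂* c-commands the anaphor but is outside its binding domain → cannot satisfy Principle A.
*Dmitri₃* c-commands the anaphor but is outside its binding domain → cannot satisfy Principle A.
*Daniel₄* c-commands the anaphor but is outside its binding domain → cannot satisfy Principle A.
*Hamid₅* c-commands the anaphor within its binding domain → licit binder.
*Victor₆* does not c-command the anaphor → cannot bind it.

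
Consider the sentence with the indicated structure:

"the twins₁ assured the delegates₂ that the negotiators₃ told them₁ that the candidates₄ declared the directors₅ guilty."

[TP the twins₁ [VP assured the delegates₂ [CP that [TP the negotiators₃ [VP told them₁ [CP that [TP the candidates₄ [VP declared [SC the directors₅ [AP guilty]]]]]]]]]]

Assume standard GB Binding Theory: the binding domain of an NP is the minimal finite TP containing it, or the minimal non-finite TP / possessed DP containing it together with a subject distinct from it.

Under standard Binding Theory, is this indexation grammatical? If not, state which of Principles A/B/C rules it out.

The two coindexed NPs are *the twins₁* and *them₁*.
*them₁* is a pronoun; its binding domain is the embedded TP, whose subject is the negotiators₃. Within that domain it is c-commanded only by *the negotiators₃*, which carries a different index — the pronoun is free locally, so Principle B holds.
*the twins₁* is an R-expression; *them₁* does not c-command it, and no other NP shares its index, so Principle C is satisfied.
All principles are respected.

grammatical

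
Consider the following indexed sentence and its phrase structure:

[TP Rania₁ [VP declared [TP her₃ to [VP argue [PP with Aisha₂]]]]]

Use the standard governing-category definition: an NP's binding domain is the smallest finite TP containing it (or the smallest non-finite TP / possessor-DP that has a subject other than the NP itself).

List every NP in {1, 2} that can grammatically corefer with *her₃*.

none

*her* is a pronoun, so Principle B applies: it must be free in its binding domain.
Binding domain of *her₃*: the matrix TP, whose subject is Rania₁.
*Rania₁* c-commands the pronoun within its binding domain → coindexation would violate Principle B.
*Aisha₂*: the pronoun c-commands this R-expression → coindexation would violate Principle C on *Aisha₂*.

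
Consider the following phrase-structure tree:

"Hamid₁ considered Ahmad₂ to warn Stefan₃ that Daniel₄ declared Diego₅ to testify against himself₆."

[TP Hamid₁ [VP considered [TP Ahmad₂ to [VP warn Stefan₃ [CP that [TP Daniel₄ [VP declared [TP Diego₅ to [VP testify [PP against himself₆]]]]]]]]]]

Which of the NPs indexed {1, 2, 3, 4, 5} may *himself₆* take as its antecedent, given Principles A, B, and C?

*himself* is an anaphor, so Principle A applies: it must be bound in its binding domain.
Binding domain of *himself₆*: the embedded TP, whose subject is Diego₅.
*Hamid₁* c-commands the anaphor but is outside its binding domain → cannot satisfy Principle A.
*Ahmad₂* c-commands the anaphor but is outside its binding domain → cannot satisfy Principle A.
*Stefan₃* c-commands the anaphor but is outside its binding domain → cannot satisfy Principle A.
*Daniel₄* c-commands the anaphor but is outside its binding domain → cannot satisfy Principle A.
*Diego₅* c-commands the anaphor within its binding domain → licit binder.

{5}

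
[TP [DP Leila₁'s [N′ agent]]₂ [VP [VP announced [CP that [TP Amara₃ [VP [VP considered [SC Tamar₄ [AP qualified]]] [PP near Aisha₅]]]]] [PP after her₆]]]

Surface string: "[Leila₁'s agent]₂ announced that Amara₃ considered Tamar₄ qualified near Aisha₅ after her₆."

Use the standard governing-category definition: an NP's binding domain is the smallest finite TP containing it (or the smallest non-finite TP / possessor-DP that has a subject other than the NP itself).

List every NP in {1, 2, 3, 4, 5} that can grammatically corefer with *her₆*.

*her* is a pronoun, so Principle B applies: it must be free in its binding domain.
Binding domain of *her₆*: the matrix TP, whose subject is [Leila₁'s agent]₂.
*Leila₁* and the pronoun do not c-command one another → neither Principle B nor Principle C is at stake; coindexation permitted.
*[Leila₁'s agent]₂* c-commands the pronoun within its binding domain → coindexation would violate Principle B.
*Amara₃* and the pronoun do not c-command one another → neither Principle B nor Principle C is at stake; coindexation permitted.
*Tamar₄* and the pronoun do not c-command one another → neither Principle B nor Principle C is at stake; coindexation permitted.
*Aisha₅* and the pronoun do not c-command one another → neither Principle B nor Principle C is at stake; coindexation permitted.

{1, 3, 4, 5}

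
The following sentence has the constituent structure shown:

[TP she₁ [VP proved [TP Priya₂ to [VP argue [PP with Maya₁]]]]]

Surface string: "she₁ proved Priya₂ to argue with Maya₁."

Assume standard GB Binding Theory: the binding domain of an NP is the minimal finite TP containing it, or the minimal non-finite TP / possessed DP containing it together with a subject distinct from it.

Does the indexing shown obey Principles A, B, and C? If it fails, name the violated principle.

Principle C

The two coindexed NPs are *she₁* and *Maya₁*.
*Maya₁* is an R-expression. Principle C requires it to be free everywhere.
*she₁* c-commands it and carries the same index.
The R-expression is bound → Principle C violation.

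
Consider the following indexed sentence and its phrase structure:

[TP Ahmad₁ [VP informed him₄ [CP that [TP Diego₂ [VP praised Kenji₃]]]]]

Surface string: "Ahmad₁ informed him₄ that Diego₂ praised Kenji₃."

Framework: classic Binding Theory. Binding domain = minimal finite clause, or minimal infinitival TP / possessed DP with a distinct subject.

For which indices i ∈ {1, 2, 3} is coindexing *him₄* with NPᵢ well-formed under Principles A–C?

*him* is a pronoun, so Principle B applies: it must be free in its binding domain.
Binding domain of *him₄*: the matrix TP, whose subject is Ahmad₁.
*Ahmad₁* c-commands the pronoun within its binding domain → coindexation would violate Principle B.
*Diego₂*: the pronoun c-commands this R-expression → coindexation would violate Principle C on *Diego₂*.
*Kenji₃*: the pronoun c-commands this R-expression → coindexation would violate Principle C on *Kenji₃*.

none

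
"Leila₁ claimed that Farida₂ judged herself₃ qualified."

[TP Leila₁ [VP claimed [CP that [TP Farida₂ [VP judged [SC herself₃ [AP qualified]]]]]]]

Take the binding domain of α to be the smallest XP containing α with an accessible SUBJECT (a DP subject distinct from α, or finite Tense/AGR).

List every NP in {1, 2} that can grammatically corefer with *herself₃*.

{2}

*herself* is an anaphor, so Principle A applies: it must be bound in its binding domain.
Binding domain of *herself₃*: the embedded TP, whose subject is Farida₂.
*Leila₁* c-commands the anaphor but is outside its binding domain → cannot satisfy Principle A.
*Farida₂* c-commands the anaphor within its binding domain → licit binder.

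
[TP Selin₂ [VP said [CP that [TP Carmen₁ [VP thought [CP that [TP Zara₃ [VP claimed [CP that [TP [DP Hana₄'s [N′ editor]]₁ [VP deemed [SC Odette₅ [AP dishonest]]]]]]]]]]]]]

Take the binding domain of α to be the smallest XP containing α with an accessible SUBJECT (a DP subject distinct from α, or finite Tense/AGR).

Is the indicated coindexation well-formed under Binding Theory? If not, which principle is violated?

The two coindexed NPs are *[Hana₄'s editor]₁* and *Carmen₁*.
*[Hana₄'s editor]₁* is an R-expression. Principle C requires it to be free everywhere.
*Carmen₁* c-commands it and carries the same index.
The R-expression is bound → Principle C violation.

Principle C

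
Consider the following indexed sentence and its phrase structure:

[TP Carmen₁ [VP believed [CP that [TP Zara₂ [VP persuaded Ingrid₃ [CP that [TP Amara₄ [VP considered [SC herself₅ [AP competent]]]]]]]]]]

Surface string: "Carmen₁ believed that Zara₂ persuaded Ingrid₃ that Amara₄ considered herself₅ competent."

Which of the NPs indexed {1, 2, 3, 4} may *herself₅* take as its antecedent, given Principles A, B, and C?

{4}

*herself* is an anaphor, so Principle A applies: it must be bound in its binding domain.
Binding domain of *herself₅*: the embedded TP, whose subject is Amara₄.
*Carmen₁* c-commands the anaphor but is outside its binding domain → cannot satisfy Principle A.
*Zara₂* c-commands the anaphor but is outside its binding domain → cannot satisfy Principle A.
*Ingrid₃* c-commands the anaphor but is outside its binding domain → cannot satisfy Principle A.
*Amara₄* c-commands the anaphor within its binding domain → licit binder.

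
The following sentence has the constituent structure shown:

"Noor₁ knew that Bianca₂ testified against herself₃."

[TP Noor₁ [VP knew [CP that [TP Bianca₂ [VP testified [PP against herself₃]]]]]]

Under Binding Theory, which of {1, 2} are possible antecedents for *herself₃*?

{2}

*herself* is an anaphor, so Principle A applies: it must be bound in its binding domain.
Binding domain of *herself₃*: the embedded TP, whose subject is Bianca₂.
*Noor₁* c-commands the anaphor but is outside its binding domain → cannot satisfy Principle A.
*Bianca₂* c-commands the anaphor within its binding domain → licit binder.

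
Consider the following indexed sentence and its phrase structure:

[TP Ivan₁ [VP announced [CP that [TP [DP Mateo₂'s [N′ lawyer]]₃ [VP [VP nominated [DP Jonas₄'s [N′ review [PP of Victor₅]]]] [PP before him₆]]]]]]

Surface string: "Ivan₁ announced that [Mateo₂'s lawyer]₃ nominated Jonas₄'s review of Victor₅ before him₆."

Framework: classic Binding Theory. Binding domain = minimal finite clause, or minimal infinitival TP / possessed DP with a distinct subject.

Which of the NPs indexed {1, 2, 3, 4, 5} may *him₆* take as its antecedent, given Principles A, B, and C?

{1, 2, 4, 5}

*him* is a pronoun, so Principle B applies: it must be free in its binding domain.
Binding domain of *him₆*: the embedded TP, whose subject is [Mateo₂'s lawyer]₃.
*Ivan₁* c-commands the pronoun but from outside its binding domain, and is not c-commanded by it → coindexation permitted.
*Mateo₂* and the pronoun do not c-command one another → neither Principle B nor Principle C is at stake; coindexation permitted.
*[Mateo₂'s lawyer]₃* c-commands the pronoun within its binding domain → coindexation would violate Principle B.
*Jonas₄* and the pronoun do not c-command one another → neither Principle B nor Principle C is at stake; coindexation permitted.
*Victor₅* and the pronoun do not c-command one another → neither Principle B nor Principle C is at stake; coindexation permitted.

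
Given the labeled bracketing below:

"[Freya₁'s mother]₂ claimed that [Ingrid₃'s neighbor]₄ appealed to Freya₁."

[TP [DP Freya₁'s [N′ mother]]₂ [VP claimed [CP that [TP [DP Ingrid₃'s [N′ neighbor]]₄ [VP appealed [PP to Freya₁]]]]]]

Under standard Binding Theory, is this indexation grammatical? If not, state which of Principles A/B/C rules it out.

grammatical

The two coindexed NPs are *Freya₁* and *Freya₁*.
*Freya₁* is an R-expression; no coindexed NP c-commands it, so Principle C holds.
*Freya₁* is an R-expression; *Freya₁* does not c-command it, and no other NP shares its index, so Principle C is satisfied.
All principles are respected.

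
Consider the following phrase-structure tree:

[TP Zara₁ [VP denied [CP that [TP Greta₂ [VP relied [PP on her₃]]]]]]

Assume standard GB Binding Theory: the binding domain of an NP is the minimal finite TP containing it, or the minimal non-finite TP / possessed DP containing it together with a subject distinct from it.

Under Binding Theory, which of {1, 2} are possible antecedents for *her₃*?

{1}

*her* is a pronoun, so Principle B applies: it must be free in its binding domain.
Binding domain of *her₃*: the embedded TP, whose subject is Greta₂.
*Zara₁* c-commands the pronoun but from outside its binding domain, and is not c-commanded by it → coindexation permitted.
*Greta₂* c-commands the pronoun within its binding domain → coindexation would violate Principle B.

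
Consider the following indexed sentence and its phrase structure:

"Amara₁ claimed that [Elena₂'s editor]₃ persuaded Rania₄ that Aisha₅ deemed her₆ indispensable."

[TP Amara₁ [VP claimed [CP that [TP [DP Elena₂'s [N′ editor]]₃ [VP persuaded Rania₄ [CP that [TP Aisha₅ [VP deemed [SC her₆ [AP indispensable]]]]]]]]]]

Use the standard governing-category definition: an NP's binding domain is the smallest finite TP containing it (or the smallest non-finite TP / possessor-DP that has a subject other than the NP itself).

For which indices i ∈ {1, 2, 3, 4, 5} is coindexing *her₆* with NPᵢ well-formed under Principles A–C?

*her* is a pronoun, so Principle B applies: it must be free in its binding domain.
Binding domain of *her₆*: the embedded TP, whose subject is Aisha₅.
*Amara₁* c-commands the pronoun but from outside its binding domain, and is not c-commanded by it → coindexation permitted.
*Elena₂* and the pronoun do not c-command one another → neither Principle B nor Principle C is at stake; coindexation permitted.
*[Elena₂'s editor]₃* c-commands the pronoun but from outside its binding domain, and is not c-commanded by it → coindexation permitted.
*Rania₄* c-commands the pronoun but from outside its binding domain, and is not c-commanded by it → coindexation permitted.
*Aisha₅* c-commands the pronoun within its binding domain → coindexation would violate Principle B.

{1, 2, 3, 4}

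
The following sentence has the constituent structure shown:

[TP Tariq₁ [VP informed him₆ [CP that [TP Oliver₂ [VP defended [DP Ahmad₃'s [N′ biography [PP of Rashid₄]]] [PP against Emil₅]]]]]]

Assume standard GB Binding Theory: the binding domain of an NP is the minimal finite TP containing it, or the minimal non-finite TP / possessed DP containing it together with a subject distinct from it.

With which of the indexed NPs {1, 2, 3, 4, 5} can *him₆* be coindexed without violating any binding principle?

none

*him* is a pronoun, so Principle B applies: it must be free in its binding domain.
Binding domain of *him₆*: the matrix TP, whose subject is Tariq₁.
*Tariq₁* c-commands the pronoun within its binding domain → coindexation would violate Principle B.
*Oliver₂*: the pronoun c-commands this R-expression → coindexation would violate Principle C on *Oliver₂*.
*Ahmad₃*: the pronoun c-commands this R-expression → coindexation would violate Principle C on *Ahmad₃*.
*Rashid₄*: the pronoun c-commands this R-expression → coindexation would violate Principle C on *Rashid₄*.
*Emil₅*: the pronoun c-commands this R-expression → coindexation would violate Principle C on *Emil₅*.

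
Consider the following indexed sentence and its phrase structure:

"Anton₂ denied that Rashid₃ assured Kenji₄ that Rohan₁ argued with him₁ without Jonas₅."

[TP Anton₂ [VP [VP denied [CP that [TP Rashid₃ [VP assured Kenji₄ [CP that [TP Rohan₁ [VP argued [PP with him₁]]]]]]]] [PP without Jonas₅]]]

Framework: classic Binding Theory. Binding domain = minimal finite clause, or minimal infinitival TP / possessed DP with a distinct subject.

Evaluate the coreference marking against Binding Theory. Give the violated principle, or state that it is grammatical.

The two coindexed NPs are *Rohan₁* and *him₁*.
*him₁* is a pronoun. Its binding domain is the embedded TP, whose subject is Rohan₁.
*Rohan₁* c-commands it within that domain and carries the same index.
The pronoun is locally bound → Principle B violation.

Principle B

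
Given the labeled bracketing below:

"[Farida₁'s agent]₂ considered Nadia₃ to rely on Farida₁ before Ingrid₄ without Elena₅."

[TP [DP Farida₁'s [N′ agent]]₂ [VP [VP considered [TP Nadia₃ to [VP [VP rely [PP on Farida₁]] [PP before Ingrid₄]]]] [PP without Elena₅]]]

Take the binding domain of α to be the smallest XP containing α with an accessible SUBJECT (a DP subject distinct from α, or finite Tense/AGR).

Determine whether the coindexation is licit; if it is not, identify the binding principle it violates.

The two coindexed NPs are *Farida₁* and *Farida₁*.
*Farida₁* is an R-expression; no coindexed NP c-commands it, so Principle C holds.
*Farida₁* is an R-expression; *Farida₁* does not c-command it, and no other NP shares its index, so Principle C is satisfied.
All principles are respected.

grammatical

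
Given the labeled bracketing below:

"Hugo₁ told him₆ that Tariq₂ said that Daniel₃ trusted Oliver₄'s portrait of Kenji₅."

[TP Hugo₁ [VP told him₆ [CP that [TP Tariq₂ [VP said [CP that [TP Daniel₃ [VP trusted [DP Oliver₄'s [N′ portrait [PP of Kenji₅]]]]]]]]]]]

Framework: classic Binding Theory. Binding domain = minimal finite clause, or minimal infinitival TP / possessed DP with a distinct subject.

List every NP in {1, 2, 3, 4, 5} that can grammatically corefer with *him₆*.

none

*him* is a pronoun, so Principle B applies: it must be free in its binding domain.
Binding domain of *him₆*: the matrix TP, whose subject is Hugo₁.
*Hugo₁* c-commands the pronoun within its binding domain → coindexation would violate Principle B.
*Tariq₂*: the pronoun c-commands this R-expression → coindexation would violate Principle C on *Tariq₂*.
*Daniel₃*: the pronoun c-commands this R-expression → coindexation would violate Principle C on *Daniel₃*.
*Oliver₄*: the pronoun c-commands this R-expression → coindexation would violate Principle C on *Oliver₄*.
*Kenji₅*: the pronoun c-commands this R-expression → coindexation would violate Principle C on *Kenji₅*.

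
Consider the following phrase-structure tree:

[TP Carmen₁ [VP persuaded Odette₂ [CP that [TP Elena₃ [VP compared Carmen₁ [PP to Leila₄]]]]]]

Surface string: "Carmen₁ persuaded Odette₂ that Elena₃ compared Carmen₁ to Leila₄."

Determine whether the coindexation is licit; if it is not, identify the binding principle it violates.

Principle C

The two coindexed NPs are *Carmen₁* (the higher occurrence) and *Carmen₁* (the lower occurrence).
*Carmen₁* (the lower occurrence) is an R-expression. Principle C requires it to be free everywhere.
*Carmen₁* (the higher occurrence) c-commands it and carries the same index.
The R-expression is bound → Principle C violation.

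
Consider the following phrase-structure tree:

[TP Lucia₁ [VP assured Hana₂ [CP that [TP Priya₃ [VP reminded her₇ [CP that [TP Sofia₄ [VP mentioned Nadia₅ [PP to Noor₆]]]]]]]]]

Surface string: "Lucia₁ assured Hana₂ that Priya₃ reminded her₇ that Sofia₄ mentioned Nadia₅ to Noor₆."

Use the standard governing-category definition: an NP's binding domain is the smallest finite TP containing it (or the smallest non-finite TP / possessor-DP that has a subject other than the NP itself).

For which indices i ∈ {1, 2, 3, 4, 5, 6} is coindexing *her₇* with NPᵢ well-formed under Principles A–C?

{1, 2}

*her* is a pronoun, so Principle B applies: it must be free in its binding domain.
Binding domain of *her₇*: the embedded TP, whose subject is Priya₃.
*Lucia₁* c-commands the pronoun but from outside its binding domain, and is not c-commanded by it → coindexation permitted.
*Hana₂* c-commands the pronoun but from outside its binding domain, and is not c-commanded by it → coindexation permitted.
*Priya₃* c-commands the pronoun within its binding domain → coindexation would violate Principle B.
*Sofia₄*: the pronoun c-commands this R-expression → coindexation would violate Principle C on *Sofia₄*.
*Nadia₅*: the pronoun c-commands this R-expression → coindexation would violate Principle C on *Nadia₅*.
*Noor₆*: the pronoun c-commands this R-expression → coindexation would violate Principle C on *Noor₆*.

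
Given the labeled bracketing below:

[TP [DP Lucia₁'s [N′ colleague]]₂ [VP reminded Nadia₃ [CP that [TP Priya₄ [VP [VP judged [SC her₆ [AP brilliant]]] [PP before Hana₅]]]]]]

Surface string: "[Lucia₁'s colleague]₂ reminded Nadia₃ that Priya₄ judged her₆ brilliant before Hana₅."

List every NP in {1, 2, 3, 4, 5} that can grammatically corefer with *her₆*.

*her* is a pronoun, so Principle B applies: it must be free in its binding domain.
Binding domain of *her₆*: the embedded TP, whose subject is Priya₄.
*Lucia₁* and the pronoun do not c-command one another → neither Principle B nor Principle C is at stake; coindexation permitted.
*[Lucia₁'s colleague]₂* c-commands the pronoun but from outside its binding domain, and is not c-commanded by it → coindexation permitted.
*Nadia₃* c-commands the pronoun but from outside its binding domain, and is not c-commanded by it → coindexation permitted.
*Priya₄* c-commands the pronoun within its binding domain → coindexation would violate Principle B.
*Hana₅* and the pronoun do not c-command one another → neither Principle B nor Principle C is at stake; coindexation permitted.

{1, 2, 3, 5}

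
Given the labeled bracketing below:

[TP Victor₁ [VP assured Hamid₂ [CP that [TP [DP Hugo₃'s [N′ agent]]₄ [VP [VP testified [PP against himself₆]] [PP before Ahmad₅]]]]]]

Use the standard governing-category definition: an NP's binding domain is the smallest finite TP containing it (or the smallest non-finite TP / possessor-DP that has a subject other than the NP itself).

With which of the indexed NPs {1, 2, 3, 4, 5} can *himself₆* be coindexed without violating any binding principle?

{4}

*himself* is an anaphor, so Principle A applies: it must be bound in its binding domain.
Binding domain of *himself₆*: the embedded TP, whose subject is [Hugo₃'s agent]₄.
*Victor₁* c-commands the anaphor but is outside its binding domain → cannot satisfy Principle A.
*Hamid₂* c-commands the anaphor but is outside its binding domain → cannot satisfy Principle A.
*Hugo₃* does not c-command the anaphor → cannot bind it.
*[Hugo₃'s agent]₄* c-commands the anaphor within its binding domain → licit binder.
*Ahmad₅* does not c-command the anaphor → cannot bind it.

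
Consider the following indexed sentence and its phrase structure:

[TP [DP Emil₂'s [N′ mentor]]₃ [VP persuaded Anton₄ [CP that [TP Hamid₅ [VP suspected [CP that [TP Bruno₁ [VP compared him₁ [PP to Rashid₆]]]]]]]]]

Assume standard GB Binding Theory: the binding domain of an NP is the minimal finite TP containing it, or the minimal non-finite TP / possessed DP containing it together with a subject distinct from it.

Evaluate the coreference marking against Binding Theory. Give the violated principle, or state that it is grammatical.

Principle B

The two coindexed NPs are *Bruno₁* and *him₁*.
*him₁* is a pronoun. Its binding domain is the embedded TP, whose subject is Bruno₁.
*Bruno₁* c-commands it within that domain and carries the same index.
The pronoun is locally bound → Principle B violation.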